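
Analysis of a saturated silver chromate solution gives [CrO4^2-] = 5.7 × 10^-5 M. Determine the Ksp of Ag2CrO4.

7.4 × 10^-13

Ag2CrO4(s) <=> 2 Ag^+(aq) + CrO4^2-(aq)
Stoichiometry gives [Ag^+] = (2/1)[CrO4^2-] = 1.14 × 10^-4 M.
Ksp = [Ag^+]^2[CrO4^2-]
Ksp = (1.14 × 10^-4)^2 × 5.7 × 10^-5 = 7.4 x 10^-13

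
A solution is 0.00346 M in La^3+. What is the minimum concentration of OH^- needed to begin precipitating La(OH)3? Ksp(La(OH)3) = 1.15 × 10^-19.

[OH^-] = 3.22 x 10^-6 M

La(OH)3(s) ⇌ La^3+(aq) + 3 OH^-(aq)
Ksp = [La^3+][OH^-]^3
Precipitation begins when Q = Ksp. With [La^3+] = 0.00346 M:
1.15 × 10^-19 = (0.00346) × [OH^-]^3
[OH^-] = (1.15 × 10^-19 / 3.46 x 10^-3)^(1/3) = 3.22 × 10^-6 M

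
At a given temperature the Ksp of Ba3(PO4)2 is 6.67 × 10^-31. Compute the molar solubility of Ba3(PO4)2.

Ba3(PO4)2(s) <=> 3 Ba^2+ + 2 PO4^3-
Ksp = [Ba^2+]^3[PO4^3-]^2
With molar solubility s: [Ba^2+] = 3s, [PO4^3-] = 2s.
Ksp = (3s)^3(2s)^2 = 108s^5
s^5 = 6.67 × 10^-31 / 108, so s = 3.62 x 10^-7 M

s = 3.62 × 10^-7 M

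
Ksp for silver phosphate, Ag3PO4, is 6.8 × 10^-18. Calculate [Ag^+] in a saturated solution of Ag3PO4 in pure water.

Ag3PO4(s) ⇌ 3 Ag^+(aq) + PO4^3-(aq)
Ksp = [Ag^+]^3[PO4^3-]
For each mole of Ag3PO4 that dissolves: [Ag^+] = 3s, [PO4^3-] = s.
Substituting: Ksp = (3s)^3s = 27s^4
Solving, s = (6.8 × 10^-18/27)^(1/4) = 2.24 × 10^-5 M
[Ag^+] = 3s = 6.7 × 10^-5 M

6.7e-5 M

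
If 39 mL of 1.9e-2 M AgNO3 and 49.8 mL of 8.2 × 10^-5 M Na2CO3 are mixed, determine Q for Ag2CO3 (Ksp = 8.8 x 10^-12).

3.2 × 10^-9

Total volume = 39 + 49.8 = 88.8 mL.
[Ag^+] = 1.9 × 10^-2 × (39/88.8) = 8.34 x 10^-3 M
[CO3^2-] = 8.2 x 10^-5 × (49.8/88.8) = 4.60 x 10^-5 M
Ag2CO3(s) <=> 2 Ag^+(aq) + CO3^2-(aq), so Q = [Ag^+]^2[CO3^2-]
Q = (8.34 x 10^-3)^2(4.60 × 10^-5) = 3.2 x 10^-9
Q > Ksp, so Ag2CO3 will precipitate.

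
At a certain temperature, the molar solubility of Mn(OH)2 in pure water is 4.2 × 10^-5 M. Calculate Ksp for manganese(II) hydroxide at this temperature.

Ksp ≈ 3.0e-13

Mn(OH)2(s) ⇌ Mn^2+ + 2 OH^-
With molar solubility s: [Mn^2+] = s, [OH^-] = 2s.
Ksp = [Mn^2+][OH^-]^2
Ksp = s(2s)^2 = 4s^3
Ksp = 4 × (4.2 × 10^-5)^3 = 3.0 × 10^-13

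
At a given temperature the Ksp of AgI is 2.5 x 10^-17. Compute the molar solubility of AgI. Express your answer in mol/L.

s = 5.0 × 10^-9 M

AgI(s) ⇌ Ag^+ + I^-
Ksp = [Ag^+][I^-]
For each mole of AgI that dissolves: [Ag^+] = s, [I^-] = s.
Ksp = s^2
s = (2.5 x 10^-17)^(1/2) = 5.0 × 10^-9 M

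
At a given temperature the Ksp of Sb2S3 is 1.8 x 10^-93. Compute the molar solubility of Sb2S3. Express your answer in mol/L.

s = 1.1e-19 M

Sb2S3(s) ⇌ 2 Sb^3+ + 3 S^2-
Ksp = [Sb^3+]^2[S^2-]^3
For each mole of Sb2S3 that dissolves: [Sb^3+] = 2s, [S^2-] = 3s.
So Ksp = (2s)^2 × (3s)^3 = 108s^5
s^5 = 1.8 x 10^-93 / 108, so s = 1.1 × 10^-19 M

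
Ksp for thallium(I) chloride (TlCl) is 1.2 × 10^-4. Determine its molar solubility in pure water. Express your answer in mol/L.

TlCl(s) <=> Tl^+(aq) + Cl^-(aq)
Ksp = [Tl^+][Cl^-]
For each mole of TlCl that dissolves: [Tl^+] = s, [Cl^-] = s.
Ksp = s × s = s^2
s = (1.2 × 10^-4)^(1/2) = 1.1 × 10^-2 M

s ≈ 1.1 × 10^-2 M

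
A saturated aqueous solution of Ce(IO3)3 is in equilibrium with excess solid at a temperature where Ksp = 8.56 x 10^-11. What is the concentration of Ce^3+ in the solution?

[Ce^3+] = 1.33 x 10^-3 M

Ce(IO3)3(s) ⇌ Ce^3+ + 3 IO3^-
Ksp = [Ce^3+][IO3^-]^3
If s mol/L of Ce(IO3)3 dissolves, [Ce^3+] = s and [IO3^-] = 3s.
Substituting: Ksp = s(3s)^3 = 27s^4
Solving, s = (8.56 x 10^-11/27)^(1/4) = 1.334 × 10^-3 M
[Ce^3+] = s = 1.33 × 10^-3 M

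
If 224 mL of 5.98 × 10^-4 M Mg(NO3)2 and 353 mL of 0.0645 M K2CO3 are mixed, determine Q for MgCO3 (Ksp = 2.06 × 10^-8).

9.16e-6

Total volume = 224 + 353 = 577 mL.
[Mg^2+] = 5.98 × 10^-4 × (224/577) = 2.322 × 10^-4 M
[CO3^2-] = 6.45 × 10^-2 × (353/577) = 3.946 × 10^-2 M
MgCO3(s) ⇌ Mg^2+ + CO3^2-, so Q = [Mg^2+][CO3^2-]
Q = (2.322 × 10^-4)(3.946 × 10^-2) = 9.16 x 10^-6
Q > Ksp, so MgCO3 will precipitate.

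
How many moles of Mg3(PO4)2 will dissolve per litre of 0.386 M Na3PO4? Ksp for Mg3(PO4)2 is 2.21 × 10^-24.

s = 8.19 x 10^-9 M

Mg3(PO4)2(s) ⇌ 3 Mg^2+(aq) + 2 PO4^3-(aq)
Ksp = [Mg^2+]^3[PO4^3-]^2
Let s = moles of Mg3(PO4)2 that dissolve per litre. [Mg^2+] = 3s, [PO4^3-] = 0.386 + 2s ≈ 0.386 (common-ion effect: PO4^3- is already 0.386 M).
Ksp ≈ (3s)^3 × (0.386)^2
s = 8.19 × 10^-9 M
Check: 2s = 1.6 × 10^-8 ≪ 0.386, so the approximation is valid.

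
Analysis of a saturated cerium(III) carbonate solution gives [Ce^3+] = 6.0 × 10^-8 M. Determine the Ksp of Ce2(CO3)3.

Ce2(CO3)3(s) <=> 2 Ce^3+(aq) + 3 CO3^2-(aq)
Stoichiometry gives [CO3^2-] = (3/2)[Ce^3+] = 9.00 x 10^-8 M.
Ksp = [Ce^3+]^2[CO3^2-]^3
Ksp = (6.0 × 10^-8)^2 × (9.00 × 10^-8)^3 = 2.6 × 10^-36

Ksp = 2.6 × 10^-36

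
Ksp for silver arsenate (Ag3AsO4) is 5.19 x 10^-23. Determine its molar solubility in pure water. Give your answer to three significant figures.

s ≈ 1.18 × 10^-6 M

Ag3AsO4(s) <=> 3 Ag^+(aq) + AsO4^3-(aq)
Ksp = [Ag^+]^3[AsO4^3-]
With molar solubility s: [Ag^+] = 3s, [AsO4^3-] = s.
Substituting: Ksp = (3s)^3s = 27s^4
s = (5.19 x 10^-23 / 27)^(1/4) = 1.18 x 10^-6 M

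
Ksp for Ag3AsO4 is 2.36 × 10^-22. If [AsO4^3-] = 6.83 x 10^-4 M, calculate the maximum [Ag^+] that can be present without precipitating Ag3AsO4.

Ag3AsO4(s) <=> 3 Ag^+ + AsO4^3-
Ksp = [Ag^+]^3[AsO4^3-]
Precipitation begins when Q = Ksp. With [AsO4^3-] = 6.83 x 10^-4 M:
2.36 × 10^-22 = (6.83 x 10^-4) × [Ag^+]^3
[Ag^+] = (2.36 × 10^-22 / 6.83 x 10^-4)^(1/3) = 7.02 x 10^-7 M

[Ag^+] = 7.02 x 10^-7 M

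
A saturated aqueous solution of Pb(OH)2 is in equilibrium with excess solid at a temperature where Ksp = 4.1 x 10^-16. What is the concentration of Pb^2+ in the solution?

[Pb^2+] ≈ 4.7e-6 M

Pb(OH)2(s) <=> Pb^2+ + 2 OH^-
Ksp = [Pb^2+][OH^-]^2
Let s = molar solubility. Then [Pb^2+] = s and [OH^-] = 2s.
So Ksp = s × (2s)^2 = 4s^3
s^3 = 4.1 x 10^-16 / 4, so s = 4.68 × 10^-6 M
[Pb^2+] = s = 4.7 × 10^-6 M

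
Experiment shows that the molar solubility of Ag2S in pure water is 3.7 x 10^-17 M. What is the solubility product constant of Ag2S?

Ksp ≈ 2.0 × 10^-49

Ag2S(s) <=> 2 Ag^+ + S^2-
If s mol/L of Ag2S dissolves, [Ag^+] = 2s and [S^2-] = s.
Ksp = [Ag^+]^2[S^2-]
Ksp = (2s)^2s = 4s^3
Ksp = 4 × (3.7 × 10^-17)^3 = 2.0 × 10^-49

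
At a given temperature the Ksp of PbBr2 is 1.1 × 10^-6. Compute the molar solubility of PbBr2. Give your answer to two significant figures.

s = 6.5 x 10^-3 M

PbBr2(s) <=> Pb^2+(aq) + 2 Br^-(aq)
Ksp = [Pb^2+][Br^-]^2
If s mol/L of PbBr2 dissolves, [Pb^2+] = s and [Br^-] = 2s.
Substituting: Ksp = s(2s)^2 = 4s^3
s^3 = 1.1 × 10^-6 / 4, so s = 6.5 × 10^-3 M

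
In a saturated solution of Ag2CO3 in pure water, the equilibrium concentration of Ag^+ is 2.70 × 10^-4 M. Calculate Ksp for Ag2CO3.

Ag2CO3(s) <=> 2 Ag^+(aq) + CO3^2-(aq)
Stoichiometry gives [CO3^2-] = (1/2)[Ag^+] = 1.350 x 10^-4 M.
Ksp = [Ag^+]^2[CO3^2-]
Ksp = (2.70 × 10^-4)^2 × 1.350 x 10^-4 = 9.84 × 10^-12

Ksp = 9.84e-12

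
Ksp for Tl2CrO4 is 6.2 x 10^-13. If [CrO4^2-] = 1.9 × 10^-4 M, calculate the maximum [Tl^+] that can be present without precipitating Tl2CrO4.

Tl2CrO4(s) ⇌ 2 Tl^+ + CrO4^2-
Ksp = [Tl^+]^2[CrO4^2-]
Precipitation begins when Q = Ksp. With [CrO4^2-] = 1.9 × 10^-4 M:
6.2 x 10^-13 = (1.9 × 10^-4) × [Tl^+]^2
[Tl^+] = (6.2 x 10^-13 / 1.9 × 10^-4)^(1/2) = 5.7 x 10^-5 M

[Tl^+] = 5.7e-5 M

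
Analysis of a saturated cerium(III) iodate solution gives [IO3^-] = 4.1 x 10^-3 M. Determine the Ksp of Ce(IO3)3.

Ce(IO3)3(s) ⇌ Ce^3+ + 3 IO3^-
Stoichiometry gives [Ce^3+] = (1/3)[IO3^-] = 1.37 × 10^-3 M.
Ksp = [Ce^3+][IO3^-]^3
Ksp = 1.37 x 10^-3 × (4.1 × 10^-3)^3 = 9.4 × 10^-11

Ksp ≈ 9.4 × 10^-11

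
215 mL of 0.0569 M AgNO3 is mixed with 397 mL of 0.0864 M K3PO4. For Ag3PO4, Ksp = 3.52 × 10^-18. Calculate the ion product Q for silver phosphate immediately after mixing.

Total volume = 215 + 397 = 612 mL.
[Ag^+] = 5.69 x 10^-2 × (215/612) = 1.999 × 10^-2 M
[PO4^3-] = 8.64 × 10^-2 × (397/612) = 5.605 × 10^-2 M
Ag3PO4(s) ⇌ 3 Ag^+(aq) + PO4^3-(aq), so Q = [Ag^+]^3[PO4^3-]
Q = (1.999 × 10^-2)^3(5.605 × 10^-2) = 4.48 x 10^-7
Q > Ksp, so Ag3PO4 will precipitate.

4.48 × 10^-7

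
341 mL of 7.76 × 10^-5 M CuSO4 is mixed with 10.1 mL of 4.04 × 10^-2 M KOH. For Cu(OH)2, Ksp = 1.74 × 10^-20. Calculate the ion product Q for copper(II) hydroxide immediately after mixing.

Total volume = 341 + 10.1 = 351.1 mL.
[Cu^2+] = 7.76 × 10^-5 × (341/351.1) = 7.537 × 10^-5 M
[OH^-] = 4.04 x 10^-2 × (10.1/351.1) = 1.162 × 10^-3 M
Cu(OH)2(s) ⇌ Cu^2+(aq) + 2 OH^-(aq), so Q = [Cu^2+][OH^-]^2
Q = (7.537 x 10^-5)(1.162 × 10^-3)^2 = 1.02 × 10^-10
Q > Ksp, so Cu(OH)2 will precipitate.

Q ≈ 1.02 × 10^-10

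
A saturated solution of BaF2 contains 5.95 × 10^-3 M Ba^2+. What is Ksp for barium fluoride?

BaF2(s) ⇌ Ba^2+(aq) + 2 F^-(aq)
Stoichiometry gives [F^-] = (2/1)[Ba^2+] = 1.190 × 10^-2 M.
Ksp = [Ba^2+][F^-]^2
Ksp = 5.95 x 10^-3 × (1.190 × 10^-2)^2 = 8.43 × 10^-7

Ksp ≈ 8.43 × 10^-7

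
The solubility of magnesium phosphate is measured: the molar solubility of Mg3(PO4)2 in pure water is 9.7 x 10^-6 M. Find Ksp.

Mg3(PO4)2(s) ⇌ 3 Mg^2+(aq) + 2 PO4^3-(aq)
Let s = molar solubility. Then [Mg^2+] = 3s and [PO4^3-] = 2s.
Ksp = [Mg^2+]^3[PO4^3-]^2
Substituting: Ksp = (3s)^3(2s)^2 = 108s^5
With s = 9.7 × 10^-6: Ksp = 9.3 × 10^-24

9.3 x 10^-24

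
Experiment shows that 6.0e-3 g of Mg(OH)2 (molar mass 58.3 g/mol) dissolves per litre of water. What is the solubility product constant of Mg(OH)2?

4.4e-12

Molar solubility s = (6.0 × 10^-3 g/L) / (58.3 g/mol) = 1.03 x 10^-4 M.
Mg(OH)2(s) <=> Mg^2+ + 2 OH^-
With molar solubility s: [Mg^2+] = s, [OH^-] = 2s.
Ksp = [Mg^2+][OH^-]^2
So Ksp = s × (2s)^2 = 4s^3
With s = 1.03 x 10^-4: Ksp = 4.4 × 10^-12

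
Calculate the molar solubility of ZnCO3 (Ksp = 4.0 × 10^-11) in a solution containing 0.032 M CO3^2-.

s ≈ 1.3 × 10^-9 M

ZnCO3(s) ⇌ Zn^2+(aq) + CO3^2-(aq)
Ksp = [Zn^2+][CO3^2-]
Let s be the molar solubility in this solution. [Zn^2+] = s, [CO3^2-] = 0.032 + s ≈ 0.032 (since the CO3^2- already present dominates).
Ksp ≈ s × 0.032
s = 1.3 × 10^-9 M
Check: s = 1.3 × 10^-9 ≪ 0.032, so the approximation is valid.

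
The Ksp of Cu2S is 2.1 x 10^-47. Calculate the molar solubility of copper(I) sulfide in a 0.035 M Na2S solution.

Cu2S(s) ⇌ 2 Cu^+ + S^2-
Ksp = [Cu^+]^2[S^2-]
If s mol/L dissolves here, [Cu^+] = 2s, [S^2-] = 0.035 + s ≈ 0.035 (common-ion effect: S^2- is already 0.035 M).
Ksp ≈ (2s)^2 × 0.035
s = 1.2 x 10^-23 M
Check: s = 1.2 x 10^-23 ≪ 0.035, so the approximation is valid.

1.2e-23 M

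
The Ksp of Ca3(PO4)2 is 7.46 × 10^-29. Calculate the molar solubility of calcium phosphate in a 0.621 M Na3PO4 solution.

Ca3(PO4)2(s) ⇌ 3 Ca^2+(aq) + 2 PO4^3-(aq)
Ksp = [Ca^2+]^3[PO4^3-]^2
If s mol/L dissolves here, [Ca^2+] = 3s, [PO4^3-] = 0.621 + 2s ≈ 0.621 (common-ion effect: PO4^3- is already 0.621 M).
Ksp ≈ (3s)^3 × (0.621)^2
s = 1.93 × 10^-10 M
Check: 2s = 3.9 × 10^-10 ≪ 0.621, so the approximation is valid.

s ≈ 1.93 × 10^-10 M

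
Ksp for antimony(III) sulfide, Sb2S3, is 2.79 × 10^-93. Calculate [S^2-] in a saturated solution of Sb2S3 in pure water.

Sb2S3(s) ⇌ 2 Sb^3+(aq) + 3 S^2-(aq)
Ksp = [Sb^3+]^2[S^2-]^3
Let s = molar solubility. Then [Sb^3+] = 2s and [S^2-] = 3s.
Substituting: Ksp = (2s)^2(3s)^3 = 108s^5
Solving, s = (2.79 × 10^-93/108)^(1/5) = 1.209 x 10^-19 M
[S^2-] = 3s = 3.63 × 10^-19 M

[S^2-] ≈ 3.63e-19 M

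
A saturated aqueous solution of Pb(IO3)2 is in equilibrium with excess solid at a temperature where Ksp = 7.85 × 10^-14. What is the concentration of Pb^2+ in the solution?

Pb(IO3)2(s) <=> Pb^2+(aq) + 2 IO3^-(aq)
Ksp = [Pb^2+][IO3^-]^2
With molar solubility s: [Pb^2+] = s, [IO3^-] = 2s.
Ksp = s(2s)^2 = 4s^3
s = (7.85 × 10^-14 / 4)^(1/3) = 2.697 x 10^-5 M
[Pb^2+] = s = 2.70 x 10^-5 M

[Pb^2+] = 2.70 × 10^-5 M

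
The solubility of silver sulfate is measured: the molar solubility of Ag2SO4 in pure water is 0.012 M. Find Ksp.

Ksp = 6.9e-6

Ag2SO4(s) ⇌ 2 Ag^+ + SO4^2-
For each mole of Ag2SO4 that dissolves: [Ag^+] = 2s, [SO4^2-] = s.
Ksp = [Ag^+]^2[SO4^2-]
Substituting: Ksp = (2s)^2s = 4s^3
With s = 1.2 × 10^-2: Ksp = 6.9 x 10^-6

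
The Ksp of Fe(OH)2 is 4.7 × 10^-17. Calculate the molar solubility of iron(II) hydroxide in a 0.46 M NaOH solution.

2.2 × 10^-16 M

Fe(OH)2(s) <=> Fe^2+(aq) + 2 OH^-(aq)
Ksp = [Fe^2+][OH^-]^2
Let s be the molar solubility in this solution. [Fe^2+] = s, [OH^-] = 0.46 + 2s ≈ 0.46 (since OH^- from NaOH dominates).
Ksp ≈ s × (0.46)^2
s = 2.2 × 10^-16 M
Check: 2s = 4.4 x 10^-16 ≪ 0.46, so the approximation is valid.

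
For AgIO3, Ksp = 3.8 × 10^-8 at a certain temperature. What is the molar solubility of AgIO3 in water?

s = 1.9 × 10^-4 M

AgIO3(s) ⇌ Ag^+(aq) + IO3^-(aq)
Ksp = [Ag^+][IO3^-]
If s mol/L of AgIO3 dissolves, [Ag^+] = s and [IO3^-] = s.
Ksp = s^2
s = √(3.8 × 10^-8) = 1.9 × 10^-4 M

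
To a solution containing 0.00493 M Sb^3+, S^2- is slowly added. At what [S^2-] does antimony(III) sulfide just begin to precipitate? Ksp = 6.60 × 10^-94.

Sb2S3(s) ⇌ 2 Sb^3+ + 3 S^2-
Ksp = [Sb^3+]^2[S^2-]^3
Precipitation begins when Q = Ksp. With [Sb^3+] = 0.00493 M:
6.60 × 10^-94 = (0.00493)^2 × [S^2-]^3
[S^2-] = (6.60 × 10^-94 / 2.430 × 10^-5)^(1/3) = 3.01 × 10^-30 M

3.01e-30 M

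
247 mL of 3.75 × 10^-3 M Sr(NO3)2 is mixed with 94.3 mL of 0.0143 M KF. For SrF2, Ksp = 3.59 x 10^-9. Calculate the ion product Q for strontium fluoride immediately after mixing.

Q = 4.24 x 10^-8

Total volume = 247 + 94.3 = 341.3 mL.
[Sr^2+] = 3.75 x 10^-3 × (247/341.3) = 2.714 × 10^-3 M
[F^-] = 1.43 × 10^-2 × (94.3/341.3) = 3.951 × 10^-3 M
SrF2(s) ⇌ Sr^2+(aq) + 2 F^-(aq), so Q = [Sr^2+][F^-]^2
Q = (2.714 × 10^-3)(3.951 × 10^-3)^2 = 4.24 × 10^-8
Q > Ksp, so SrF2 will precipitate.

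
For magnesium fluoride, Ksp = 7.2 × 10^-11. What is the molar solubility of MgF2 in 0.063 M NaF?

s ≈ 1.8 × 10^-8 M

MgF2(s) ⇌ Mg^2+ + 2 F^-
Ksp = [Mg^2+][F^-]^2
If s mol/L dissolves here, [Mg^2+] = s, [F^-] = 0.063 + 2s ≈ 0.063 (since F^- from NaF dominates).
Ksp ≈ s × (0.063)^2
s = 1.8 × 10^-8 M
Check: 2s = 3.6 x 10^-8 ≪ 0.063, so the approximation is valid.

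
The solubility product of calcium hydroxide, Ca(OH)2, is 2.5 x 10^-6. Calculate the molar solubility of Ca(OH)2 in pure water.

Ca(OH)2(s) ⇌ Ca^2+ + 2 OH^-
Ksp = [Ca^2+][OH^-]^2
Let s = molar solubility. Then [Ca^2+] = s and [OH^-] = 2s.
Ksp = s(2s)^2 = 4s^3
s^3 = 2.5 x 10^-6 / 4, so s = 8.5 × 10^-3 M

8.5 × 10^-3 M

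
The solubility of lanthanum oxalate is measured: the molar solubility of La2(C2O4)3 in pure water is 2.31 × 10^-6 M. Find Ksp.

7.10e-27

La2(C2O4)3(s) <=> 2 La^3+ + 3 C2O4^2-
With molar solubility s: [La^3+] = 2s, [C2O4^2-] = 3s.
Ksp = [La^3+]^2[C2O4^2-]^3
Ksp = (2s)^2(3s)^3 = 108s^5
With s = 2.31 × 10^-6: Ksp = 7.10 × 10^-27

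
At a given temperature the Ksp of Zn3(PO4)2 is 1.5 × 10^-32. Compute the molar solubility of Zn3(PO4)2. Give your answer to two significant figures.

Zn3(PO4)2(s) ⇌ 3 Zn^2+ + 2 PO4^3-
Ksp = [Zn^2+]^3[PO4^3-]^2
Let s = molar solubility. Then [Zn^2+] = 3s and [PO4^3-] = 2s.
Ksp = (3s)^3(2s)^2 = 108s^5
s^5 = 1.5 × 10^-32 / 108, so s = 1.7 × 10^-7 M

s = 1.7 x 10^-7 M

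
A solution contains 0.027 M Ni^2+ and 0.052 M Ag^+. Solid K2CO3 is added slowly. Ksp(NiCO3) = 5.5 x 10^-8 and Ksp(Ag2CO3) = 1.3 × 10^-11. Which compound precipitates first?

Ag2CO3

Each salt begins to precipitate when Q = Ksp, i.e. when [CO3^2-] reaches its threshold.
For NiCO3: 5.5 x 10^-8 = 0.027 × [CO3^2-]  ⇒  [CO3^2-] = 2.0 × 10^-6 M.
For Ag2CO3: 1.3 × 10^-11 = (0.052)^2 × [CO3^2-]  ⇒  [CO3^2-] = 4.8 × 10^-9 M.
The salt with the lower threshold [CO3^2-] precipitates first: Ag2CO3.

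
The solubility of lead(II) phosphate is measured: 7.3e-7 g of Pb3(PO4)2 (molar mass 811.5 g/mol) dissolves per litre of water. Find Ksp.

Molar solubility s = (7.3 × 10^-7 g/L) / (811.5 g/mol) = 9.00 × 10^-10 M.
Pb3(PO4)2(s) <=> 3 Pb^2+ + 2 PO4^3-
If s mol/L of Pb3(PO4)2 dissolves, [Pb^2+] = 3s and [PO4^3-] = 2s.
Ksp = [Pb^2+]^3[PO4^3-]^2
So Ksp = (3s)^3 × (2s)^2 = 108s^5
Ksp = 108 × (9.00 × 10^-10)^5 = 6.4 × 10^-44

6.4e-44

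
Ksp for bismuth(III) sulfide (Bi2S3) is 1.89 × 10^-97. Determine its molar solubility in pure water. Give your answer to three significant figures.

Bi2S3(s) <=> 2 Bi^3+ + 3 S^2-
Ksp = [Bi^3+]^2[S^2-]^3
If s mol/L of Bi2S3 dissolves, [Bi^3+] = 2s and [S^2-] = 3s.
Substituting: Ksp = (2s)^2(3s)^3 = 108s^5
Solving, s = (1.89 × 10^-97/108)^(1/5) = 1.77 x 10^-20 M

s ≈ 1.77e-20 M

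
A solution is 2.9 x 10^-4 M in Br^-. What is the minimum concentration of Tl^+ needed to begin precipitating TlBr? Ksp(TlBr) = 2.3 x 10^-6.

TlBr(s) ⇌ Tl^+(aq) + Br^-(aq)
Ksp = [Tl^+][Br^-]
Precipitation begins when Q = Ksp. With [Br^-] = 2.9 x 10^-4 M:
2.3 x 10^-6 = (2.9 x 10^-4) × [Tl^+]
[Tl^+] = (2.3 x 10^-6 / 2.9 × 10^-4) = 7.9 x 10^-3 M

[Tl^+] = 7.9 × 10^-3 M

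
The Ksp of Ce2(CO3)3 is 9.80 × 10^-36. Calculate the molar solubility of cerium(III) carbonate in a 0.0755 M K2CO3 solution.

7.55e-17 M

Ce2(CO3)3(s) ⇌ 2 Ce^3+(aq) + 3 CO3^2-(aq)
Ksp = [Ce^3+]^2[CO3^2-]^3
Let s = moles of Ce2(CO3)3 that dissolve per litre. [Ce^3+] = 2s, [CO3^2-] = 0.0755 + 3s ≈ 0.0755 (since CO3^2- from K2CO3 dominates).
Ksp ≈ (2s)^2 × (0.0755)^3
s = 7.55 x 10^-17 M
Check: 3s = 2.3 × 10^-16 ≪ 0.0755, so the approximation is valid.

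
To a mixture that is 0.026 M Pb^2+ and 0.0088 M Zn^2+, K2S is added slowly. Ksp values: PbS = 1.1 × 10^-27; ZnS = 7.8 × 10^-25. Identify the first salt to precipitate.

Precipitation of each salt starts when its ion product equals its Ksp.
For PbS: 1.1 × 10^-27 = 0.026 × [S^2-]  ⇒  [S^2-] = 4.2 x 10^-26 M.
For ZnS: 7.8 × 10^-25 = 0.0088 × [S^2-]  ⇒  [S^2-] = 8.9 × 10^-23 M.
The salt with the lower threshold [S^2-] precipitates first: PbS.

PbS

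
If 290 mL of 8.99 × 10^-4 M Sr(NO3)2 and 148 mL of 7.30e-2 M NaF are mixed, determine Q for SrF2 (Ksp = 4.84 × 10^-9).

Q ≈ 3.62 x 10^-7

Total volume = 290 + 148 = 438 mL.
[Sr^2+] = 8.99 × 10^-4 × (290/438) = 5.952 × 10^-4 M
[F^-] = 7.30 × 10^-2 × (148/438) = 2.467 × 10^-2 M
SrF2(s) ⇌ Sr^2+ + 2 F^-, so Q = [Sr^2+][F^-]^2
Q = (5.952 × 10^-4)(2.467 x 10^-2)^2 = 3.62 x 10^-7
Q > Ksp, so SrF2 will precipitate.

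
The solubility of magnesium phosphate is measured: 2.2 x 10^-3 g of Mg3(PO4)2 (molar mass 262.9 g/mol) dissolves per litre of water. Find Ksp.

Molar solubility s = (2.2 × 10^-3 g/L) / (262.9 g/mol) = 8.37 × 10^-6 M.
Mg3(PO4)2(s) <=> 3 Mg^2+ + 2 PO4^3-
With molar solubility s: [Mg^2+] = 3s, [PO4^3-] = 2s.
Ksp = [Mg^2+]^3[PO4^3-]^2
Ksp = (3s)^3(2s)^2 = 108s^5
Ksp = 108 × (8.37 × 10^-6)^5 = 4.4 × 10^-24

Ksp ≈ 4.4e-24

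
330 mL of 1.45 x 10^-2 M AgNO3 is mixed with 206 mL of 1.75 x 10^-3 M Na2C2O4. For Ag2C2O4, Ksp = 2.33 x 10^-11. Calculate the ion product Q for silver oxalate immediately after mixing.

5.36 × 10^-8

Total volume = 330 + 206 = 536 mL.
[Ag^+] = 1.45 × 10^-2 × (330/536) = 8.927 × 10^-3 M
[C2O4^2-] = 1.75 × 10^-3 × (206/536) = 6.726 x 10^-4 M
Ag2C2O4(s) ⇌ 2 Ag^+ + C2O4^2-, so Q = [Ag^+]^2[C2O4^2-]
Q = (8.927 × 10^-3)^2(6.726 × 10^-4) = 5.36 × 10^-8
Q > Ksp, so Ag2C2O4 will precipitate.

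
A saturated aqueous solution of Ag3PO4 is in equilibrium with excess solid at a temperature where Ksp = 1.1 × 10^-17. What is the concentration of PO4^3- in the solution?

[PO4^3-] = 2.5e-5 M

Ag3PO4(s) ⇌ 3 Ag^+ + PO4^3-
Ksp = [Ag^+]^3[PO4^3-]
If s mol/L of Ag3PO4 dissolves, [Ag^+] = 3s and [PO4^3-] = s.
Substituting: Ksp = (3s)^3s = 27s^4
Solving, s = (1.1 × 10^-17/27)^(1/4) = 2.53 x 10^-5 M
[PO4^3-] = s = 2.5 × 10^-5 M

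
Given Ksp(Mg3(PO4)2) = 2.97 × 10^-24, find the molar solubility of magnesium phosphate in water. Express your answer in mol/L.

Mg3(PO4)2(s) <=> 3 Mg^2+ + 2 PO4^3-
Ksp = [Mg^2+]^3[PO4^3-]^2
For each mole of Mg3(PO4)2 that dissolves: [Mg^2+] = 3s, [PO4^3-] = 2s.
Substituting: Ksp = (3s)^3(2s)^2 = 108s^5
s^5 = 2.97 × 10^-24 / 108, so s = 7.72 x 10^-6 M

7.72 x 10^-6 M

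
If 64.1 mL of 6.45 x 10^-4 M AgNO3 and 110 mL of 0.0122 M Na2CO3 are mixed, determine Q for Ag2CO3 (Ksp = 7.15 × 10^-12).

4.35e-10

Total volume = 64.1 + 110 = 174.1 mL.
[Ag^+] = 6.45 x 10^-4 × (64.1/174.1) = 2.375 x 10^-4 M
[CO3^2-] = 1.22 × 10^-2 × (110/174.1) = 7.708 × 10^-3 M
Ag2CO3(s) ⇌ 2 Ag^+ + CO3^2-, so Q = [Ag^+]^2[CO3^2-]
Q = (2.375 × 10^-4)^2(7.708 × 10^-3) = 4.35 x 10^-10
Q > Ksp, so Ag2CO3 will precipitate.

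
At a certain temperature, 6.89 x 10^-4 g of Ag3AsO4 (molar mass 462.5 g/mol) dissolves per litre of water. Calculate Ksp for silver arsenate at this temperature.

Molar solubility s = (6.89 x 10^-4 g/L) / (462.5 g/mol) = 1.490 x 10^-6 M.
Ag3AsO4(s) ⇌ 3 Ag^+ + AsO4^3-
For each mole of Ag3AsO4 that dissolves: [Ag^+] = 3s, [AsO4^3-] = s.
Ksp = [Ag^+]^3[AsO4^3-]
Ksp = (3s)^3s = 27s^4
With s = 1.490 × 10^-6: Ksp = 1.33 × 10^-22

Ksp ≈ 1.33 x 10^-22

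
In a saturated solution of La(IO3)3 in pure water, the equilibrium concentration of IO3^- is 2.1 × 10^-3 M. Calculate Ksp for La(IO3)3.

La(IO3)3(s) <=> La^3+ + 3 IO3^-
Stoichiometry gives [La^3+] = (1/3)[IO3^-] = 7.00 × 10^-4 M.
Ksp = [La^3+][IO3^-]^3
Ksp = 7.00 × 10^-4 × (2.1 × 10^-3)^3 = 6.5 x 10^-12

Ksp = 6.5 × 10^-12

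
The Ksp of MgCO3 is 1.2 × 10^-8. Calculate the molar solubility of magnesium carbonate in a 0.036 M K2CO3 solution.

3.3 × 10^-7 M

MgCO3(s) ⇌ Mg^2+(aq) + CO3^2-(aq)
Ksp = [Mg^2+][CO3^2-]
Let s be the molar solubility in this solution. [Mg^2+] = s, [CO3^2-] = 0.036 + s ≈ 0.036 (since CO3^2- from K2CO3 dominates).
Ksp ≈ s × 0.036
s = 3.3 x 10^-7 M
Check: s = 3.3 x 10^-7 ≪ 0.036, so the approximation is valid.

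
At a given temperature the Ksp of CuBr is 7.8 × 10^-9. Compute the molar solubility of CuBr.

8.8 × 10^-5 M

CuBr(s) ⇌ Cu^+ + Br^-
Ksp = [Cu^+][Br^-]
Let s = molar solubility. Then [Cu^+] = s and [Br^-] = s.
Ksp = (s)(s) = s^2
s = √(7.8 × 10^-9) = 8.8 x 10^-5 M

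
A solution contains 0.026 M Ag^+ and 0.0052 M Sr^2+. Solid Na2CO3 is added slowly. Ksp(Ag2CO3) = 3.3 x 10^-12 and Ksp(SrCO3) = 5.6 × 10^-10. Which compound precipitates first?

Ag2CO3

Each salt begins to precipitate when Q = Ksp, i.e. when [CO3^2-] reaches its threshold.
For Ag2CO3: 3.3 x 10^-12 = (0.026)^2 × [CO3^2-]  ⇒  [CO3^2-] = 4.9 x 10^-9 M.
For SrCO3: 5.6 × 10^-10 = 0.0052 × [CO3^2-]  ⇒  [CO3^2-] = 1.1 × 10^-7 M.
The salt with the lower threshold [CO3^2-] precipitates first: Ag2CO3.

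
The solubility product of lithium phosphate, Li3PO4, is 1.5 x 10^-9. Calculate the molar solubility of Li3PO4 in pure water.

2.7e-3 M

Li3PO4(s) ⇌ 3 Li^+ + PO4^3-
Ksp = [Li^+]^3[PO4^3-]
For each mole of Li3PO4 that dissolves: [Li^+] = 3s, [PO4^3-] = s.
So Ksp = (3s)^3 × s = 27s^4
s^4 = 1.5 x 10^-9 / 27, so s = 2.7 × 10^-3 M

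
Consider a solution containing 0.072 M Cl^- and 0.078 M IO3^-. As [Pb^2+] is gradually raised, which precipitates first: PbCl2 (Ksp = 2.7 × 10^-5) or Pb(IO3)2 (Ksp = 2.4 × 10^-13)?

Pb(IO3)2

Each salt begins to precipitate when Q = Ksp, i.e. when [Pb^2+] reaches its threshold.
For PbCl2: 2.7 × 10^-5 = (0.072)^2 × [Pb^2+]  ⇒  [Pb^2+] = 5.2 x 10^-3 M.
For Pb(IO3)2: 2.4 × 10^-13 = (0.078)^2 × [Pb^2+]  ⇒  [Pb^2+] = 3.9 x 10^-11 M.
The salt with the lower threshold [Pb^2+] precipitates first: Pb(IO3)2.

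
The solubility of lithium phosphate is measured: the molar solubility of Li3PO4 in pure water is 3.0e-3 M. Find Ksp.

Li3PO4(s) ⇌ 3 Li^+ + PO4^3-
If s mol/L of Li3PO4 dissolves, [Li^+] = 3s and [PO4^3-] = s.
Ksp = [Li^+]^3[PO4^3-]
Substituting: Ksp = (3s)^3s = 27s^4
Ksp = 27 × (3.0 x 10^-3)^4 = 2.2 x 10^-9

Ksp ≈ 2.2 × 10^-9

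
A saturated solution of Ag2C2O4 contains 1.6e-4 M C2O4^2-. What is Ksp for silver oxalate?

Ksp ≈ 1.6 x 10^-11

Ag2C2O4(s) ⇌ 2 Ag^+(aq) + C2O4^2-(aq)
Stoichiometry gives [Ag^+] = (2/1)[C2O4^2-] = 3.20 × 10^-4 M.
Ksp = [Ag^+]^2[C2O4^2-]
Ksp = (3.20 × 10^-4)^2 × 1.6 × 10^-4 = 1.6 × 10^-11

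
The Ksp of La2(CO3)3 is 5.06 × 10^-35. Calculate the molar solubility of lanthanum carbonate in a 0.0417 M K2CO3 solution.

La2(CO3)3(s) ⇌ 2 La^3+ + 3 CO3^2-
Ksp = [La^3+]^2[CO3^2-]^3
Let s be the molar solubility in this solution. [La^3+] = 2s, [CO3^2-] = 0.0417 + 3s ≈ 0.0417 (common-ion effect: CO3^2- is already 0.0417 M).
Ksp ≈ (2s)^2 × (0.0417)^3
s = 4.18 x 10^-16 M
Check: 3s = 1.3 × 10^-15 ≪ 0.0417, so the approximation is valid.

4.18 × 10^-16 M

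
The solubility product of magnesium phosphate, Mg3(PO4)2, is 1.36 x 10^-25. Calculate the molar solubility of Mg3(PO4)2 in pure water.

Mg3(PO4)2(s) ⇌ 3 Mg^2+ + 2 PO4^3-
Ksp = [Mg^2+]^3[PO4^3-]^2
Let s = molar solubility. Then [Mg^2+] = 3s and [PO4^3-] = 2s.
Substituting: Ksp = (3s)^3(2s)^2 = 108s^5
s = (1.36 x 10^-25 / 108)^(1/5) = 4.17 x 10^-6 M

4.17 x 10^-6 M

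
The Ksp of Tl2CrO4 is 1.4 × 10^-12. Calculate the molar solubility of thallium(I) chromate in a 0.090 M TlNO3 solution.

1.7 × 10^-10 M

Tl2CrO4(s) ⇌ 2 Tl^+(aq) + CrO4^2-(aq)
Ksp = [Tl^+]^2[CrO4^2-]
Let s be the molar solubility in this solution. [Tl^+] = 0.090 + 2s ≈ 0.090, [CrO4^2-] = s (since Tl^+ from TlNO3 dominates).
Ksp ≈ (0.090)^2 × s
s = 1.7 x 10^-10 M
Check: 2s = 3.5 × 10^-10 ≪ 0.090, so the approximation is valid.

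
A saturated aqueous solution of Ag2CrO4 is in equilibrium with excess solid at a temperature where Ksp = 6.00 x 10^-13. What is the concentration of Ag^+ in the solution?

Ag2CrO4(s) ⇌ 2 Ag^+(aq) + CrO4^2-(aq)
Ksp = [Ag^+]^2[CrO4^2-]
If s mol/L of Ag2CrO4 dissolves, [Ag^+] = 2s and [CrO4^2-] = s.
Ksp = (2s)^2s = 4s^3
s^3 = 6.00 x 10^-13 / 4, so s = 5.313 × 10^-5 M
[Ag^+] = 2s = 1.06 x 10^-4 M

1.06 × 10^-4 M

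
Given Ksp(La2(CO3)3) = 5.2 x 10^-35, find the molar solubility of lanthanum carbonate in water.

5.5 x 10^-8 M

La2(CO3)3(s) <=> 2 La^3+(aq) + 3 CO3^2-(aq)
Ksp = [La^3+]^2[CO3^2-]^3
For each mole of La2(CO3)3 that dissolves: [La^3+] = 2s, [CO3^2-] = 3s.
So Ksp = (2s)^2 × (3s)^3 = 108s^5
s = (5.2 x 10^-35 / 108)^(1/5) = 5.5 x 10^-8 M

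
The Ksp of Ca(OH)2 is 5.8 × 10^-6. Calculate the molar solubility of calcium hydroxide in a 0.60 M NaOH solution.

1.6 × 10^-5 M

Ca(OH)2(s) ⇌ Ca^2+ + 2 OH^-
Ksp = [Ca^2+][OH^-]^2
Let s = moles of Ca(OH)2 that dissolve per litre. [Ca^2+] = s, [OH^-] = 0.60 + 2s ≈ 0.60 (common-ion effect: OH^- is already 0.60 M).
Ksp ≈ s × (0.60)^2
s = 1.6 × 10^-5 M
Check: 2s = 3.2 x 10^-5 ≪ 0.60, so the approximation is valid.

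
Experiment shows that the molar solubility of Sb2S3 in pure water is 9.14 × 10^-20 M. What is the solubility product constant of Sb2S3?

Ksp = 6.89 × 10^-94

Sb2S3(s) ⇌ 2 Sb^3+ + 3 S^2-
If s mol/L of Sb2S3 dissolves, [Sb^3+] = 2s and [S^2-] = 3s.
Ksp = [Sb^3+]^2[S^2-]^3
Ksp = (2s)^2(3s)^3 = 108s^5
Ksp = 108 × (9.14 x 10^-20)^5 = 6.89 × 10^-94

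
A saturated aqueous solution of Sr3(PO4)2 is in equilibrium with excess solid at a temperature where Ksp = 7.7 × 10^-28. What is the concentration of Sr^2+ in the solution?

4.4 × 10^-6 M

Sr3(PO4)2(s) <=> 3 Sr^2+ + 2 PO4^3-
Ksp = [Sr^2+]^3[PO4^3-]^2
If s mol/L of Sr3(PO4)2 dissolves, [Sr^2+] = 3s and [PO4^3-] = 2s.
Substituting: Ksp = (3s)^3(2s)^2 = 108s^5
Solving, s = (7.7 × 10^-28/108)^(1/5) = 1.48 × 10^-6 M
[Sr^2+] = 3s = 4.4 x 10^-6 M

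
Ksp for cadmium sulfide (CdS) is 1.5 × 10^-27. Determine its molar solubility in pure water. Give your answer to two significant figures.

CdS(s) <=> Cd^2+(aq) + S^2-(aq)
Ksp = [Cd^2+][S^2-]
With molar solubility s: [Cd^2+] = s, [S^2-] = s.
Ksp = s × s = s^2
s = (1.5 × 10^-27)^(1/2) = 3.9 x 10^-14 M

s ≈ 3.9e-14 M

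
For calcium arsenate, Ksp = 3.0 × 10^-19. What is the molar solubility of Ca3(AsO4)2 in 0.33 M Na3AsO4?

Ca3(AsO4)2(s) ⇌ 3 Ca^2+ + 2 AsO4^3-
Ksp = [Ca^2+]^3[AsO4^3-]^2
If s mol/L dissolves here, [Ca^2+] = 3s, [AsO4^3-] = 0.33 + 2s ≈ 0.33 (common-ion effect: AsO4^3- is already 0.33 M).
Ksp ≈ (3s)^3 × (0.33)^2
s = 4.7 × 10^-7 M
Check: 2s = 9.3 × 10^-7 ≪ 0.33, so the approximation is valid.

s = 4.7e-7 M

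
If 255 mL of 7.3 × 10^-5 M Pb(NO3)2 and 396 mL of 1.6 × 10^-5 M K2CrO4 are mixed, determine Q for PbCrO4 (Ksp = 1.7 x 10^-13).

Q ≈ 2.8 x 10^-10

Total volume = 255 + 396 = 651 mL.
[Pb^2+] = 7.3 × 10^-5 × (255/651) = 2.86 x 10^-5 M
[CrO4^2-] = 1.6 × 10^-5 × (396/651) = 9.73 × 10^-6 M
PbCrO4(s) <=> Pb^2+ + CrO4^2-, so Q = [Pb^2+][CrO4^2-]
Q = (2.86 x 10^-5)(9.73 x 10^-6) = 2.8 × 10^-10
Q > Ksp, so PbCrO4 will precipitate.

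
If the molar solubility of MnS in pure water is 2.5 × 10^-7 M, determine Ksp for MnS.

MnS(s) ⇌ Mn^2+ + S^2-
If s mol/L of MnS dissolves, [Mn^2+] = s and [S^2-] = s.
Ksp = [Mn^2+][S^2-]
Ksp = s × s = s^2
Ksp = (2.5 × 10^-7)^2 = 6.3 × 10^-14

Ksp = 6.3 × 10^-14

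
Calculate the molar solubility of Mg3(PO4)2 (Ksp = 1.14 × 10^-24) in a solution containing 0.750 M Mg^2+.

s ≈ 8.22 × 10^-13 M

Mg3(PO4)2(s) <=> 3 Mg^2+(aq) + 2 PO4^3-(aq)
Ksp = [Mg^2+]^3[PO4^3-]^2
Let s be the molar solubility in this solution. [Mg^2+] = 0.750 + 3s ≈ 0.750, [PO4^3-] = 2s (since the Mg^2+ already present dominates).
Ksp ≈ (0.750)^3 × (2s)^2
s = 8.22 x 10^-13 M
Check: 3s = 2.5 × 10^-12 ≪ 0.750, so the approximation is valid.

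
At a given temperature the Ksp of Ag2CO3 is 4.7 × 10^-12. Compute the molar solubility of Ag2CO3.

Ag2CO3(s) ⇌ 2 Ag^+ + CO3^2-
Ksp = [Ag^+]^2[CO3^2-]
With molar solubility s: [Ag^+] = 2s, [CO3^2-] = s.
Ksp = (2s)^2s = 4s^3
s^3 = 4.7 × 10^-12 / 4, so s = 1.1 x 10^-4 M

s ≈ 1.1 × 10^-4 M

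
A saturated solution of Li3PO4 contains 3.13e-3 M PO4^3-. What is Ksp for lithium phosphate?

Li3PO4(s) <=> 3 Li^+(aq) + PO4^3-(aq)
Stoichiometry gives [Li^+] = (3/1)[PO4^3-] = 9.390 x 10^-3 M.
Ksp = [Li^+]^3[PO4^3-]
Ksp = (9.390 × 10^-3)^3 × 3.13 x 10^-3 = 2.59 × 10^-9

Ksp ≈ 2.59 × 10^-9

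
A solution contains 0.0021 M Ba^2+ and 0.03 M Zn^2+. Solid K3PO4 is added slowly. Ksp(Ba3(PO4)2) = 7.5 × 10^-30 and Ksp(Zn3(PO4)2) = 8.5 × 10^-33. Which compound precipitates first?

Each salt begins to precipitate when Q = Ksp, i.e. when [PO4^3-] reaches its threshold.
For Ba3(PO4)2: 7.5 × 10^-30 = (0.0021)^3 × [PO4^3-]^2  ⇒  [PO4^3-] = 2.8 x 10^-11 M.
For Zn3(PO4)2: 8.5 × 10^-33 = (0.03)^3 × [PO4^3-]^2  ⇒  [PO4^3-] = 1.8 x 10^-14 M.
The salt with the lower threshold [PO4^3-] precipitates first: Zn3(PO4)2.

Zn3(PO4)2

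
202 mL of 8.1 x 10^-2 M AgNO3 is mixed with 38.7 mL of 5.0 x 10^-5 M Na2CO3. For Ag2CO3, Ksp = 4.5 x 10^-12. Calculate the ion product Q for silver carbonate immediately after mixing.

Total volume = 202 + 38.7 = 240.7 mL.
[Ag^+] = 8.1 × 10^-2 × (202/240.7) = 6.80 x 10^-2 M
[CO3^2-] = 5.0 × 10^-5 × (38.7/240.7) = 8.04 × 10^-6 M
Ag2CO3(s) ⇌ 2 Ag^+ + CO3^2-, so Q = [Ag^+]^2[CO3^2-]
Q = (6.80 × 10^-2)^2(8.04 × 10^-6) = 3.7 × 10^-8
Q > Ksp, so Ag2CO3 will precipitate.

Q = 3.7 x 10^-8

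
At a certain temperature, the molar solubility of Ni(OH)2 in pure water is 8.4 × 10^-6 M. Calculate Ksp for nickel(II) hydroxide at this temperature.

Ni(OH)2(s) ⇌ Ni^2+ + 2 OH^-
For each mole of Ni(OH)2 that dissolves: [Ni^2+] = s, [OH^-] = 2s.
Ksp = [Ni^2+][OH^-]^2
Ksp = s(2s)^2 = 4s^3
Ksp = 4 × (8.4 × 10^-6)^3 = 2.4 × 10^-15

2.4 x 10^-15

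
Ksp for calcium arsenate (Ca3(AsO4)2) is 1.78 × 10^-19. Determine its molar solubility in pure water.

Ca3(AsO4)2(s) ⇌ 3 Ca^2+ + 2 AsO4^3-
Ksp = [Ca^2+]^3[AsO4^3-]^2
With molar solubility s: [Ca^2+] = 3s, [AsO4^3-] = 2s.
So Ksp = (3s)^3 × (2s)^2 = 108s^5
s = (1.78 × 10^-19 / 108)^(1/5) = 6.97 × 10^-5 M

s = 6.97 × 10^-5 M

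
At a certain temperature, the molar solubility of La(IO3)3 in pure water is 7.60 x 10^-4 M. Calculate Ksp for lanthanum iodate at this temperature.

La(IO3)3(s) ⇌ La^3+ + 3 IO3^-
With molar solubility s: [La^3+] = s, [IO3^-] = 3s.
Ksp = [La^3+][IO3^-]^3
Substituting: Ksp = s(3s)^3 = 27s^4
Ksp = 27 × (7.60 x 10^-4)^4 = 9.01 × 10^-12

Ksp ≈ 9.01e-12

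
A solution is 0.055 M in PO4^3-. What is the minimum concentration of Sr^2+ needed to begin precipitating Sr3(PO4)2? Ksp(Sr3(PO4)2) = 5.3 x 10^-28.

Sr3(PO4)2(s) ⇌ 3 Sr^2+ + 2 PO4^3-
Ksp = [Sr^2+]^3[PO4^3-]^2
Precipitation begins when Q = Ksp. With [PO4^3-] = 0.055 M:
5.3 x 10^-28 = (0.055)^2 × [Sr^2+]^3
[Sr^2+] = (5.3 x 10^-28 / 3.03 × 10^-3)^(1/3) = 5.6 × 10^-9 M

[Sr^2+] ≈ 5.6 × 10^-9 M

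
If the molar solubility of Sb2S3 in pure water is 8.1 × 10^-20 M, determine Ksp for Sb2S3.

Ksp = 3.8 x 10^-94

Sb2S3(s) ⇌ 2 Sb^3+ + 3 S^2-
For each mole of Sb2S3 that dissolves: [Sb^3+] = 2s, [S^2-] = 3s.
Ksp = [Sb^3+]^2[S^2-]^3
Substituting: Ksp = (2s)^2(3s)^3 = 108s^5
Ksp = 108 × (8.1 × 10^-20)^5 = 3.8 × 10^-94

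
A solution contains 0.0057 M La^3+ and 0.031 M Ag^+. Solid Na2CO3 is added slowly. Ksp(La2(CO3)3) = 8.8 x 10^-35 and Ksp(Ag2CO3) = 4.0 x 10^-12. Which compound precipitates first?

Precipitation of each salt starts when its ion product equals its Ksp.
For La2(CO3)3: 8.8 x 10^-35 = (0.0057)^2 × [CO3^2-]^3  ⇒  [CO3^2-] = 1.4 x 10^-10 M.
For Ag2CO3: 4.0 x 10^-12 = (0.031)^2 × [CO3^2-]  ⇒  [CO3^2-] = 4.2 x 10^-9 M.
The salt with the lower threshold [CO3^2-] precipitates first: La2(CO3)3.

La2(CO3)3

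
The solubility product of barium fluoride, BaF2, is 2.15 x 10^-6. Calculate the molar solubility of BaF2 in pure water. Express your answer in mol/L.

s ≈ 8.13 × 10^-3 M

BaF2(s) <=> Ba^2+ + 2 F^-
Ksp = [Ba^2+][F^-]^2
For each mole of BaF2 that dissolves: [Ba^2+] = s, [F^-] = 2s.
Ksp = s(2s)^2 = 4s^3
Solving, s = (2.15 x 10^-6/4)^(1/3) = 8.13 × 10^-3 M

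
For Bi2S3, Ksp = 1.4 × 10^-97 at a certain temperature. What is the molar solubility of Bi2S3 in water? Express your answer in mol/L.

Bi2S3(s) <=> 2 Bi^3+(aq) + 3 S^2-(aq)
Ksp = [Bi^3+]^2[S^2-]^3
With molar solubility s: [Bi^3+] = 2s, [S^2-] = 3s.
Substituting: Ksp = (2s)^2(3s)^3 = 108s^5
s = (1.4 × 10^-97 / 108)^(1/5) = 1.7 x 10^-20 M

s = 1.7 x 10^-20 M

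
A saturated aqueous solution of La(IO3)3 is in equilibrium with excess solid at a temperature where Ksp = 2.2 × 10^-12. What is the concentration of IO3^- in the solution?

La(IO3)3(s) ⇌ La^3+(aq) + 3 IO3^-(aq)
Ksp = [La^3+][IO3^-]^3
Let s = molar solubility. Then [La^3+] = s and [IO3^-] = 3s.
Substituting: Ksp = s(3s)^3 = 27s^4
s = (2.2 × 10^-12 / 27)^(1/4) = 5.34 × 10^-4 M
[IO3^-] = 3s = 1.6 × 10^-3 M

[IO3^-] ≈ 1.6 x 10^-3 M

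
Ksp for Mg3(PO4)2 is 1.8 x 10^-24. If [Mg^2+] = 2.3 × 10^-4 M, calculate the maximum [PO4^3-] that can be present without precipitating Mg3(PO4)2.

Mg3(PO4)2(s) ⇌ 3 Mg^2+ + 2 PO4^3-
Ksp = [Mg^2+]^3[PO4^3-]^2
Precipitation begins when Q = Ksp. With [Mg^2+] = 2.3 × 10^-4 M:
1.8 x 10^-24 = (2.3 × 10^-4)^3 × [PO4^3-]^2
[PO4^3-] = (1.8 x 10^-24 / 1.22 × 10^-11)^(1/2) = 3.8 × 10^-7 M

[PO4^3-] = 3.8e-7 M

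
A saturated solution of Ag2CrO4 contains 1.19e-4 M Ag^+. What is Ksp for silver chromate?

Ag2CrO4(s) ⇌ 2 Ag^+ + CrO4^2-
Stoichiometry gives [CrO4^2-] = (1/2)[Ag^+] = 5.950 × 10^-5 M.
Ksp = [Ag^+]^2[CrO4^2-]
Ksp = (1.19 x 10^-4)^2 × 5.950 x 10^-5 = 8.43 x 10^-13

Ksp = 8.43 × 10^-13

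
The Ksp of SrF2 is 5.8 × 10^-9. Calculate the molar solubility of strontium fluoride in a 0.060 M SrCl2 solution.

SrF2(s) <=> Sr^2+ + 2 F^-
Ksp = [Sr^2+][F^-]^2
Let s be the molar solubility in this solution. [Sr^2+] = 0.060 + s ≈ 0.060, [F^-] = 2s (common-ion effect: Sr^2+ is already 0.060 M).
Ksp ≈ 0.060 × (2s)^2
s = 1.6 × 10^-4 M
Check: s = 1.6 × 10^-4 ≪ 0.060, so the approximation is valid.

s = 1.6e-4 M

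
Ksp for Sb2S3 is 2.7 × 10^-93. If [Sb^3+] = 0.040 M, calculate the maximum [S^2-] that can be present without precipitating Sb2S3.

Sb2S3(s) <=> 2 Sb^3+(aq) + 3 S^2-(aq)
Ksp = [Sb^3+]^2[S^2-]^3
Precipitation begins when Q = Ksp. With [Sb^3+] = 0.040 M:
2.7 × 10^-93 = (0.040)^2 × [S^2-]^3
[S^2-] = (2.7 × 10^-93 / 1.60 × 10^-3)^(1/3) = 1.2 x 10^-30 M

[S^2-] = 1.2 x 10^-30 M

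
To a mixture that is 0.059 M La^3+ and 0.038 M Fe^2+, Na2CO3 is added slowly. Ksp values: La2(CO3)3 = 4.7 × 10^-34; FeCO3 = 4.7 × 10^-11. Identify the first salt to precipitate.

La2(CO3)3

Each salt begins to precipitate when Q = Ksp, i.e. when [CO3^2-] reaches its threshold.
For La2(CO3)3: 4.7 × 10^-34 = (0.059)^2 × [CO3^2-]^3  ⇒  [CO3^2-] = 5.1 x 10^-11 M.
For FeCO3: 4.7 × 10^-11 = 0.038 × [CO3^2-]  ⇒  [CO3^2-] = 1.2 x 10^-9 M.
The salt with the lower threshold [CO3^2-] precipitates first: La2(CO3)3.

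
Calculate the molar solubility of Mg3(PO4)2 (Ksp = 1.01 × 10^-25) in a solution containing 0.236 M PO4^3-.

Mg3(PO4)2(s) ⇌ 3 Mg^2+ + 2 PO4^3-
Ksp = [Mg^2+]^3[PO4^3-]^2
Let s be the molar solubility in this solution. [Mg^2+] = 3s, [PO4^3-] = 0.236 + 2s ≈ 0.236 (Ksp is small, so little additional dissolves).
Ksp ≈ (3s)^3 × (0.236)^2
s = 4.06 x 10^-9 M
Check: 2s = 8.1 × 10^-9 ≪ 0.236, so the approximation is valid.

s ≈ 4.06 x 10^-9 M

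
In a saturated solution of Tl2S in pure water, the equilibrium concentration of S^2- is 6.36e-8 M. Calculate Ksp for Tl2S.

Tl2S(s) <=> 2 Tl^+ + S^2-
Stoichiometry gives [Tl^+] = (2/1)[S^2-] = 1.272 × 10^-7 M.
Ksp = [Tl^+]^2[S^2-]
Ksp = (1.272 x 10^-7)^2 × 6.36 × 10^-8 = 1.03 × 10^-21

Ksp = 1.03 x 10^-21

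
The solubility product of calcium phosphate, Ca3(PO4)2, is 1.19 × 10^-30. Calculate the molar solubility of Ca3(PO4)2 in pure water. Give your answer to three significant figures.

s = 4.06 x 10^-7 M

Ca3(PO4)2(s) <=> 3 Ca^2+(aq) + 2 PO4^3-(aq)
Ksp = [Ca^2+]^3[PO4^3-]^2
If s mol/L of Ca3(PO4)2 dissolves, [Ca^2+] = 3s and [PO4^3-] = 2s.
Substituting: Ksp = (3s)^3(2s)^2 = 108s^5
Solving, s = (1.19 × 10^-30/108)^(1/5) = 4.06 × 10^-7 M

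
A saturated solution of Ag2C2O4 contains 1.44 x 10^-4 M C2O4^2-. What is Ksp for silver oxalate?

Ag2C2O4(s) ⇌ 2 Ag^+(aq) + C2O4^2-(aq)
Stoichiometry gives [Ag^+] = (2/1)[C2O4^2-] = 2.880 × 10^-4 M.
Ksp = [Ag^+]^2[C2O4^2-]
Ksp = (2.880 x 10^-4)^2 × 1.44 × 10^-4 = 1.19 × 10^-11

Ksp = 1.19 x 10^-11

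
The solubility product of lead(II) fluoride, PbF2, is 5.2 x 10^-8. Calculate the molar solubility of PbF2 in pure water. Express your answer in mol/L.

PbF2(s) ⇌ Pb^2+ + 2 F^-
Ksp = [Pb^2+][F^-]^2
Let s = molar solubility. Then [Pb^2+] = s and [F^-] = 2s.
Substituting: Ksp = s(2s)^2 = 4s^3
s = (5.2 x 10^-8 / 4)^(1/3) = 2.4 x 10^-3 M

s = 2.4e-3 M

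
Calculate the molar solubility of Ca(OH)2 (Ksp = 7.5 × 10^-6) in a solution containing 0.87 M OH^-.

Ca(OH)2(s) ⇌ Ca^2+(aq) + 2 OH^-(aq)
Ksp = [Ca^2+][OH^-]^2
Let s = moles of Ca(OH)2 that dissolve per litre. [Ca^2+] = s, [OH^-] = 0.87 + 2s ≈ 0.87 (common-ion effect: OH^- is already 0.87 M).
Ksp ≈ s × (0.87)^2
s = 9.9 x 10^-6 M
Check: 2s = 2.0 x 10^-5 ≪ 0.87, so the approximation is valid.

s ≈ 9.9 × 10^-6 M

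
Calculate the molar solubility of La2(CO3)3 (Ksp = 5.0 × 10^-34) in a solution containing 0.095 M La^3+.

s ≈ 1.3 × 10^-11 M

La2(CO3)3(s) <=> 2 La^3+ + 3 CO3^2-
Ksp = [La^3+]^2[CO3^2-]^3
Let s be the molar solubility in this solution. [La^3+] = 0.095 + 2s ≈ 0.095, [CO3^2-] = 3s (since the La^3+ already present dominates).
Ksp ≈ (0.095)^2 × (3s)^3
s = 1.3 × 10^-11 M
Check: 2s = 2.5 x 10^-11 ≪ 0.095, so the approximation is valid.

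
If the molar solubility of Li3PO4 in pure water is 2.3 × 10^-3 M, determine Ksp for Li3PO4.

Li3PO4(s) <=> 3 Li^+ + PO4^3-
With molar solubility s: [Li^+] = 3s, [PO4^3-] = s.
Ksp = [Li^+]^3[PO4^3-]
Ksp = (3s)^3s = 27s^4
With s = 2.3 x 10^-3: Ksp = 7.6 x 10^-10

Ksp ≈ 7.6 x 10^-10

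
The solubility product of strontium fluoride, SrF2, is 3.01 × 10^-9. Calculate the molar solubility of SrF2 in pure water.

s = 9.10e-4 M

SrF2(s) <=> Sr^2+(aq) + 2 F^-(aq)
Ksp = [Sr^2+][F^-]^2
If s mol/L of SrF2 dissolves, [Sr^2+] = s and [F^-] = 2s.
So Ksp = s × (2s)^2 = 4s^3
s = (3.01 × 10^-9 / 4)^(1/3) = 9.10 × 10^-4 M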